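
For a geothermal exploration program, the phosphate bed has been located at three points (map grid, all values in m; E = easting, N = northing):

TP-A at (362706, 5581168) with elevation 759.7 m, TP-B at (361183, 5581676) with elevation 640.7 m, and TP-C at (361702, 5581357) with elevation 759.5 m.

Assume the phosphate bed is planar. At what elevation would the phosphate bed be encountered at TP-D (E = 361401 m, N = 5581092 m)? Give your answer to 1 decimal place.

932.0 m

Let the plane be z = a·E + b·N + c.
TP-B−TP-A: −1523a + 508b = −119;  TP-C−TP-A: −1004a + 189b = −0.2.
Solving gives a = −0.100769179, b = −0.536361140.
Then c = 759.7 − a·362706 − b·5581168 = 3030830.92.
At (361401, 5581092): z = −36418.1 − 2993480.9 + 3030830.92 = 932.0 m.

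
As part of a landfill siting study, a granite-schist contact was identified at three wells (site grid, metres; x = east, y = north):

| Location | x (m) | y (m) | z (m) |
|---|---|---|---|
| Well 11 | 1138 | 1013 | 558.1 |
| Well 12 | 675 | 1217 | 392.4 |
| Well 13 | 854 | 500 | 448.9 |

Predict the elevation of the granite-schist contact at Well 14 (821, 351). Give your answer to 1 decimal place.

Let the plane be z = a·x + b·y + c.
Well 12−Well 11: −463a + 204b = −165.7;  Well 13−Well 11: −284a − 513b = −109.2.
Solving gives a = 0.363104, b = 0.011849.
Then c = 558.1 − a·1138 − b·1013 = 132.88.
At (821, 351): z = 298.1 + 4.2 + 132.88 = 435.2 m.

435.2 m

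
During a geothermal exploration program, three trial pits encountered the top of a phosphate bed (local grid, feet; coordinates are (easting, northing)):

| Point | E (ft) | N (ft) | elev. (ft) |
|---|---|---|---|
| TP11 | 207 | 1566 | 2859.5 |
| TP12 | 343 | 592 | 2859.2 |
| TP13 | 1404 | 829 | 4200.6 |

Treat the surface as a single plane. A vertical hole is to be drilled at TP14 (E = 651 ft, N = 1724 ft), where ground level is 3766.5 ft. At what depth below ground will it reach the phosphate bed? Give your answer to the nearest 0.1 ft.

335.6 ft

Let the plane be z = a·E + b·N + c.
TP12−TP11: 136a − 974b = −0.3;  TP13−TP11: 1197a − 737b = 1341.1.
Solving gives a = 1.225972, b = 0.171491.
Then c = 2859.5 − a·207 − b·1566 = 2337.17.
At (651, 1724): z_contact = 798.11 + 295.65 + 2337.17 = 3430.93 ft.
Depth below ground = 3766.5 − 3430.93 = 335.6 ft.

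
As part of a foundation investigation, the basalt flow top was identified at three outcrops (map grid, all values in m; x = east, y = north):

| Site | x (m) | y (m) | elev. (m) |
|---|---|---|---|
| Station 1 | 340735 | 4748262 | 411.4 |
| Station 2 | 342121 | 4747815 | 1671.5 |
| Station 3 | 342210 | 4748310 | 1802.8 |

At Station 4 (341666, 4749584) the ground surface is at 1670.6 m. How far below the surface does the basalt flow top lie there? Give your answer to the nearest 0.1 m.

Two edge vectors: Station 1→Station 2 = (1386, -447, 1260.1), Station 1→Station 3 = (1475, 48, 1391.4).
Normal n = (Station 1→Station 2) × (Station 1→Station 3) = (-682440.6, -69832.9, 725853).
So ∂z/∂x = −n_x/n_z = 0.940191196 and ∂z/∂y = −n_y/n_z = 0.096208048.
Intercept c from Station 1: 411.4 − 320356.05 − 456821.02 = −776765.66.
At (341666, 4749584): z_contact = 321231.37 + 456948.20 − 776765.66 = 1413.91 m.
Depth below ground = 1670.6 − 1413.91 = 256.7 m.

256.7 m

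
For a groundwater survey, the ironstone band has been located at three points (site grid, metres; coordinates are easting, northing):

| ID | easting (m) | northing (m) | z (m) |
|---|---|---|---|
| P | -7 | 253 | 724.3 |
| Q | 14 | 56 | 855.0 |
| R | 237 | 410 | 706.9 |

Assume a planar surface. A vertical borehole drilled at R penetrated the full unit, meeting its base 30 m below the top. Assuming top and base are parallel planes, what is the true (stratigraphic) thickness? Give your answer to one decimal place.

Let the plane be z = a·easting + b·northing + c.
Q−P: 21a − 197b = 130.7;  R−P: 244a + 157b = −17.4.
Solving gives a = 0.33276, b = −0.62798.
|∇z| = √(a²+b²) = 0.71069, so dip δ = arctan(0.71069) = 35.40°.
True thickness = vertical thickness × cos δ = 30 × cos 35.40° = 24.5 m.

24.5 m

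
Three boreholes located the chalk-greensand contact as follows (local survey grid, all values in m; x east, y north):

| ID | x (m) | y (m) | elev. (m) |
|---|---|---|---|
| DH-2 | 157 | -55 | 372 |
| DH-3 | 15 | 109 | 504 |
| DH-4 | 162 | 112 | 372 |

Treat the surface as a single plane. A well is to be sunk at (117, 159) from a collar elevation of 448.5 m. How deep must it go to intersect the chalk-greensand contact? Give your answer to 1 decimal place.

34.8 m

Two edge vectors: DH-2→DH-3 = (-142, 164, 132), DH-2→DH-4 = (5, 167, 0).
Normal n = (DH-2→DH-3) × (DH-2→DH-4) = (-22044, 660, -24534).
So ∂z/∂x = −n_x/n_z = −0.89851 and ∂z/∂y = −n_y/n_z = 0.02690.
Intercept c from DH-2: 372 + 141.07 + 1.48 = 514.55.
At (117, 159): z_contact = −105.13 + 4.28 + 514.55 = 413.70 m.
Depth below ground = 448.5 − 413.70 = 34.8 m.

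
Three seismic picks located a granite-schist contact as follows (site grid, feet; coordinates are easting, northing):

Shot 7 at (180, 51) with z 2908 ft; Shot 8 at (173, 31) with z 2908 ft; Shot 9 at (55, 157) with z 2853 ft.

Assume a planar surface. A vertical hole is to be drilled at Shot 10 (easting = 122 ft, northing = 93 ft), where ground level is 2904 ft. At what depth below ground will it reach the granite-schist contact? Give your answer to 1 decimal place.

20.7 ft

Two edge vectors: Shot 7→Shot 8 = (-7, -20, 0), Shot 7→Shot 9 = (-125, 106, -55).
Normal n = (Shot 7→Shot 8) × (Shot 7→Shot 9) = (1100, -385, -3242).
So ∂z/∂easting = −n_x/n_z = 0.33930 and ∂z/∂northing = −n_y/n_z = −0.11875.
Intercept c from Shot 7: 2908 − 61.07 + 6.06 = 2852.98.
At (122, 93): z_contact = 41.39 − 11.04 + 2852.98 = 2883.33 ft.
Depth below ground = 2904 − 2883.33 = 20.7 ft.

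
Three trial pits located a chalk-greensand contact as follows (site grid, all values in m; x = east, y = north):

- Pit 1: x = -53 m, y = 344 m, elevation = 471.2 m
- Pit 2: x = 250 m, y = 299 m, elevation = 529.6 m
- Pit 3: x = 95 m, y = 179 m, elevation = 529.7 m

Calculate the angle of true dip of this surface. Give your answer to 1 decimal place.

Two edge vectors: Pit 1→Pit 2 = (303, -45, 58.4), Pit 1→Pit 3 = (148, -165, 58.5).
Normal n = (Pit 1→Pit 2) × (Pit 1→Pit 3) = (7003.5, -9082.3, -43335).
So ∂z/∂x = −n_x/n_z = 0.16161 and ∂z/∂y = −n_y/n_z = −0.20958.
Gradient magnitude |∇z| = √(a² + b²) = √(0.02612 + 0.04393) = 0.26466.
True dip = arctan(0.26466) = 14.8°, dipping toward NW (azimuth ≈ 322°).

14.8°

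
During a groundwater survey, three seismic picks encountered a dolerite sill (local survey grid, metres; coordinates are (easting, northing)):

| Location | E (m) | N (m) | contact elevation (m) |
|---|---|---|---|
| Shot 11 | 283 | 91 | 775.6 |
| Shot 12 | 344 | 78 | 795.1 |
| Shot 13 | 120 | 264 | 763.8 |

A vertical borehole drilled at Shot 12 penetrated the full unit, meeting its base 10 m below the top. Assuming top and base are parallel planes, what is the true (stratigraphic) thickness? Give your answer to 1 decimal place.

9.0 m

Two edge vectors: Shot 11→Shot 12 = (61, -13, 19.5), Shot 11→Shot 13 = (-163, 173, -11.8).
Normal n = (Shot 11→Shot 12) × (Shot 11→Shot 13) = (-3220.1, -2458.7, 8434).
So ∂z/∂E = −n_x/n_z = 0.38180 and ∂z/∂N = −n_y/n_z = 0.29152.
|∇z| = √(a²+b²) = 0.48037, so dip δ = arctan(0.48037) = 25.66°.
True thickness = vertical thickness × cos δ = 10 × cos 25.66° = 9.0 m.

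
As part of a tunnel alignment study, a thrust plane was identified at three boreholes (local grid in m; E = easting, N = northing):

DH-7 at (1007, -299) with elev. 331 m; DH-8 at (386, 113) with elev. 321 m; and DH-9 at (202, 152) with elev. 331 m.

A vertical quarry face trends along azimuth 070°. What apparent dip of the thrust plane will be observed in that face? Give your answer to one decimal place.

7.7°

Let the plane be z = a·E + b·N + c.
DH-8−DH-7: −621a + 412b = −10;  DH-9−DH-7: −805a + 451b = 0.
Solving gives a = −0.08742, b = −0.15604.
Unit vector along 070° is (sin 70°, cos 70°) = (0.9397, 0.3420).
Slope in that direction = a·(0.9397) + b·(0.3420) = −0.13552.
Apparent dip = arctan|0.13552| = 7.7° (true dip is 10.1°, so apparent ≤ true as expected).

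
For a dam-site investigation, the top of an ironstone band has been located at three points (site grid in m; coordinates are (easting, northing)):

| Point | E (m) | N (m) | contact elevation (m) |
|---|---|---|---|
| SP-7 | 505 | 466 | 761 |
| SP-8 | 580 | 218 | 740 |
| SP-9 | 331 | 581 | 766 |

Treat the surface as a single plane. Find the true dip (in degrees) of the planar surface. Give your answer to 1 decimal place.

5.8°

Two edge vectors: SP-7→SP-8 = (75, -248, -21), SP-7→SP-9 = (-174, 115, 5).
Normal n = (SP-7→SP-8) × (SP-7→SP-9) = (1175, 3279, -34527).
So ∂z/∂E = −n_x/n_z = 0.03403 and ∂z/∂N = −n_y/n_z = 0.09497.
Gradient magnitude |∇z| = √(a² + b²) = √(0.00116 + 0.00902) = 0.10088.
True dip = arctan(0.10088) = 5.8°, dipping toward SSW (azimuth ≈ 200°).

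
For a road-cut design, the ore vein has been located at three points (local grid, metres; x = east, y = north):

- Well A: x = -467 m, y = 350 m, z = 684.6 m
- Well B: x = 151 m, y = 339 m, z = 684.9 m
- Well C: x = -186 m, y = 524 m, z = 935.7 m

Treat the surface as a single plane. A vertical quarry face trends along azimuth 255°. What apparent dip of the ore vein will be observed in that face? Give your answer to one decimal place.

Two edge vectors: Well A→Well B = (618, -11, 0.3), Well A→Well C = (281, 174, 251.1).
Normal n = (Well A→Well B) × (Well A→Well C) = (-2814.3, -155095.5, 110623).
So ∂z/∂x = −n_x/n_z = 0.02544 and ∂z/∂y = −n_y/n_z = 1.40202.
Unit vector along 255° is (sin 255°, cos 255°) = (-0.9659, -0.2588).
Slope in that direction = a·(-0.9659) + b·(-0.2588) = −0.38744.
Apparent dip = arctan|0.38744| = 21.2° (true dip is 54.5°, so apparent ≤ true as expected).

21.2°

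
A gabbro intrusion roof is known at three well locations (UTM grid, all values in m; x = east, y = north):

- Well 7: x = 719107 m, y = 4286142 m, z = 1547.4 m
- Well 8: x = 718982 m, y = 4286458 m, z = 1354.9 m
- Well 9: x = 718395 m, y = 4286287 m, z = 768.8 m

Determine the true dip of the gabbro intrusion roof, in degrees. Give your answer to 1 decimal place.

Let the plane be z = a·x + b·y + c.
Well 8−Well 7: −125a + 316b = −192.5;  Well 9−Well 7: −712a + 145b = −778.6.
Solving gives a = 1.05442, b = −0.19208.
Gradient magnitude |∇z| = √(a² + b²) = √(1.11181 + 0.03689) = 1.07177.
True dip = arctan(1.07177) = 47.0°, dipping toward W (azimuth ≈ 280°).

47.0°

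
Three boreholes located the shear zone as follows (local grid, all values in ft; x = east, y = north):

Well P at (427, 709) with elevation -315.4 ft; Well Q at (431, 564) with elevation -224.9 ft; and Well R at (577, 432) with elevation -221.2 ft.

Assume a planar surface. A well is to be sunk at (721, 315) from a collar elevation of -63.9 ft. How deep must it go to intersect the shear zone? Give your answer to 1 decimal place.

Two edge vectors: Well P→Well Q = (4, -145, 90.5), Well P→Well R = (150, -277, 94.2).
Normal n = (Well P→Well Q) × (Well P→Well R) = (11409.5, 13198.2, 20642).
So ∂z/∂x = −n_x/n_z = −0.55273 and ∂z/∂y = −n_y/n_z = −0.63939.
Intercept c from Well P: -315.4 + 236.02 + 453.32 = 373.94.
At (721, 315): z_contact = −398.52 − 201.41 + 373.94 = -225.99 ft.
Depth below ground = -63.9 − (-225.99) = 162.1 ft.

162.1 ft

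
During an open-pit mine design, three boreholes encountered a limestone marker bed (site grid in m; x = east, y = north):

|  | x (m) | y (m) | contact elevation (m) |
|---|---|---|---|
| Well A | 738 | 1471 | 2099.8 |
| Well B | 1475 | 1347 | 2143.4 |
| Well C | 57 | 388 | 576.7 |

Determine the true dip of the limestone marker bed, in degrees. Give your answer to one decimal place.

51.7°

Two edge vectors: Well A→Well B = (737, -124, 43.6), Well A→Well C = (-681, -1083, -1523.1).
Normal n = (Well A→Well B) × (Well A→Well C) = (236083.2, 1092833.1, -882615).
So ∂z/∂x = −n_x/n_z = 0.26748 and ∂z/∂y = −n_y/n_z = 1.23818.
Gradient magnitude |∇z| = √(a² + b²) = √(0.07155 + 1.53308) = 1.26674.
True dip = arctan(1.26674) = 51.7°, dipping toward SSW (azimuth ≈ 192°).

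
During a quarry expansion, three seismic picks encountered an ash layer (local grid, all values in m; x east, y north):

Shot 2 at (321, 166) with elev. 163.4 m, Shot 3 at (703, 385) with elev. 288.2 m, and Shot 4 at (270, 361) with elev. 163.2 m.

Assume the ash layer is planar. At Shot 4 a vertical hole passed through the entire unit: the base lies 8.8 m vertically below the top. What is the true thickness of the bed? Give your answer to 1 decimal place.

Let the plane be z = a·x + b·y + c.
Shot 3−Shot 2: 382a + 219b = 124.8;  Shot 4−Shot 2: −51a + 195b = −0.2.
Solving gives a = 0.28461, b = 0.07341.
|∇z| = √(a²+b²) = 0.29393, so dip δ = arctan(0.29393) = 16.38°.
True thickness = vertical thickness × cos δ = 8.8 × cos 16.38° = 8.4 m.

8.4 m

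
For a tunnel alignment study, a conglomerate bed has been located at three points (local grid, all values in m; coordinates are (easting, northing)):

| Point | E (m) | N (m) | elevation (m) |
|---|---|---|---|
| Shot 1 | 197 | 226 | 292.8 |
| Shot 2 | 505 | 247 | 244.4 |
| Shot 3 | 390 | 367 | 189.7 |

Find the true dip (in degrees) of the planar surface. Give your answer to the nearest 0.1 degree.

Let the plane be z = a·E + b·N + c.
Shot 2−Shot 1: 308a + 21b = −48.4;  Shot 3−Shot 1: 193a + 141b = −103.1.
Solving gives a = −0.11833, b = −0.56923.
Gradient magnitude |∇z| = √(a² + b²) = √(0.01400 + 0.32403) = 0.58140.
True dip = arctan(0.58140) = 30.2°, dipping toward NNE (azimuth ≈ 012°).

30.2°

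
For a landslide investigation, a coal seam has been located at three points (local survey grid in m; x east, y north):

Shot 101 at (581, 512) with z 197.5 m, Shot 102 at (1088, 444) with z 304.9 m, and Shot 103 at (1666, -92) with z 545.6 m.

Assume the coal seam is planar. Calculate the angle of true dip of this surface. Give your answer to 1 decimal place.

Let the plane be z = a·x + b·y + c.
Shot 102−Shot 101: 507a − 68b = 107.4;  Shot 103−Shot 101: 1085a − 604b = 348.1.
Solving gives a = 0.17724, b = −0.25794.
Gradient magnitude |∇z| = √(a² + b²) = √(0.03141 + 0.06653) = 0.31296.
True dip = arctan(0.31296) = 17.4°, dipping toward NW (azimuth ≈ 326°).

17.4°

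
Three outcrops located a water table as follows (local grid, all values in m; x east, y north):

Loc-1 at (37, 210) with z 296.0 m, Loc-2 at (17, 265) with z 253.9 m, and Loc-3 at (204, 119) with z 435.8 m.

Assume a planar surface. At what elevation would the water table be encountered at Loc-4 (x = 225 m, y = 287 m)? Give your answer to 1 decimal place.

350.2 m

Two edge vectors: Loc-1→Loc-2 = (-20, 55, -42.1), Loc-1→Loc-3 = (167, -91, 139.8).
Normal n = (Loc-1→Loc-2) × (Loc-1→Loc-3) = (3857.9, -4234.7, -7365).
So ∂z/∂x = −n_x/n_z = 0.52382 and ∂z/∂y = −n_y/n_z = −0.57498.
Intercept c from Loc-1: 296 − 19.38 + 120.75 = 397.36.
At (225, 287): z = 117.9 − 165.0 + 397.36 = 350.2 m.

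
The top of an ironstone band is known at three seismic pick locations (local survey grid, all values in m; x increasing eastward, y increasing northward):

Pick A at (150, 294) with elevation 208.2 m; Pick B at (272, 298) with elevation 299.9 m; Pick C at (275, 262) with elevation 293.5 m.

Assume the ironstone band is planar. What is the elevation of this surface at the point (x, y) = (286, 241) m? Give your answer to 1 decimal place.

296.6 m

Two edge vectors: Pick A→Pick B = (122, 4, 91.7), Pick A→Pick C = (125, -32, 85.3).
Normal n = (Pick A→Pick B) × (Pick A→Pick C) = (3275.6, 1055.9, -4404).
So ∂z/∂x = −n_x/n_z = 0.74378 and ∂z/∂y = −n_y/n_z = 0.23976.
Intercept c from Pick A: 208.2 − 111.57 − 70.49 = 26.14.
At (286, 241): z = 212.7 + 57.8 + 26.14 = 296.6 m.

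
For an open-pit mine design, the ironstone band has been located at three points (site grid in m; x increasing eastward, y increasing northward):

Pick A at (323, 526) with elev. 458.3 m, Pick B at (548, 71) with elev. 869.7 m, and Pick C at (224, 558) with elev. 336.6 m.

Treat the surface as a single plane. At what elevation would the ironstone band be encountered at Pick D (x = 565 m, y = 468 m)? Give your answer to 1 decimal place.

748.7 m

Two edge vectors: Pick A→Pick B = (225, -455, 411.4), Pick A→Pick C = (-99, 32, -121.7).
Normal n = (Pick A→Pick B) × (Pick A→Pick C) = (42208.7, -13346.1, -37845).
So ∂z/∂x = −n_x/n_z = 1.11530 and ∂z/∂y = −n_y/n_z = −0.35265.
Intercept c from Pick A: 458.3 − 360.24 + 185.49 = 283.55.
At (565, 468): z = 630.1 − 165.0 + 283.55 = 748.7 m.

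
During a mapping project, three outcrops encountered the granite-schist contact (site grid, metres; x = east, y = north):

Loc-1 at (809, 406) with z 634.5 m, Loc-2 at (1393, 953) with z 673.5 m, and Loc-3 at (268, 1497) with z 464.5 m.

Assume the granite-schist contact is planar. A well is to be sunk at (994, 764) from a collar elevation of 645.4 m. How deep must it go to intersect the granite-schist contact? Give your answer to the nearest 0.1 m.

Let the plane be z = a·x + b·y + c.
Loc-2−Loc-1: 584a + 547b = 39;  Loc-3−Loc-1: −541a + 1091b = −170.
Solving gives a = 0.145261, b = −0.083789.
Then c = 634.5 − a·809 − b·406 = 551.00.
At (994, 764): z_contact = 144.39 − 64.01 + 551.00 = 631.38 m.
Depth below ground = 645.4 − 631.38 = 14.0 m.

14.0 m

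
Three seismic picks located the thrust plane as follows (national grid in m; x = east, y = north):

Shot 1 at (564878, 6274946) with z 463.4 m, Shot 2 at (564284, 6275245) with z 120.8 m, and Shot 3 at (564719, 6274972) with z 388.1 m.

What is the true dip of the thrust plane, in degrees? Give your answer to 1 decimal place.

Two edge vectors: Shot 1→Shot 2 = (-594, 299, -342.6), Shot 1→Shot 3 = (-159, 26, -75.3).
Normal n = (Shot 1→Shot 2) × (Shot 1→Shot 3) = (-13607.1, 9745.2, 32097).
So ∂z/∂x = −n_x/n_z = 0.42394 and ∂z/∂y = −n_y/n_z = −0.30362.
Gradient magnitude |∇z| = √(a² + b²) = √(0.17972 + 0.09218) = 0.52145.
True dip = arctan(0.52145) = 27.5°, dipping toward NW (azimuth ≈ 306°).

27.5°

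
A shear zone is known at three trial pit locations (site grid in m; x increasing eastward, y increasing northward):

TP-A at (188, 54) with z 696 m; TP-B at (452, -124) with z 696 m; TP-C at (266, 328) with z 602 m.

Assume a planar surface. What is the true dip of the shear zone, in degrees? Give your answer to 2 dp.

Two edge vectors: TP-A→TP-B = (264, -178, 0), TP-A→TP-C = (78, 274, -94).
Normal n = (TP-A→TP-B) × (TP-A→TP-C) = (16732, 24816, 86220).
So ∂z/∂x = −n_x/n_z = −0.19406 and ∂z/∂y = −n_y/n_z = −0.28782.
Gradient magnitude |∇z| = √(a² + b²) = √(0.03766 + 0.08284) = 0.34713.
True dip = arctan(0.34713) = 19.14°, dipping toward NE (azimuth ≈ 034°).

19.14°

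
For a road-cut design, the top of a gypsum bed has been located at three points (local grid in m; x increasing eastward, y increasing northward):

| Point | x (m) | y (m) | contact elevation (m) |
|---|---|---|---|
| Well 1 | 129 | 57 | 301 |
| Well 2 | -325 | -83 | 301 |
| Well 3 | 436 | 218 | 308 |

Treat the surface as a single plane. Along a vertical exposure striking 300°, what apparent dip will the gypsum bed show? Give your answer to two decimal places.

Two edge vectors: Well 1→Well 2 = (-454, -140, 0), Well 1→Well 3 = (307, 161, 7).
Normal n = (Well 1→Well 2) × (Well 1→Well 3) = (-980, 3178, -30114).
So ∂z/∂x = −n_x/n_z = −0.03254 and ∂z/∂y = −n_y/n_z = 0.10553.
Unit vector along 300° is (sin 300°, cos 300°) = (-0.8660, 0.5000).
Slope in that direction = a·(-0.8660) + b·(0.5000) = 0.08095.
Apparent dip = arctan|0.08095| = 4.63° (true dip is 6.3°, so apparent ≤ true as expected).

4.63°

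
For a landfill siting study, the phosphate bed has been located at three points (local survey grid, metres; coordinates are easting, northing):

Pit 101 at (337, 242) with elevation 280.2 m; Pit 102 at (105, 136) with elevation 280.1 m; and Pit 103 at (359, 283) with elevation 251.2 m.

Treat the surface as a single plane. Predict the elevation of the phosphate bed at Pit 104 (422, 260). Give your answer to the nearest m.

Two edge vectors: Pit 101→Pit 102 = (-232, -106, -0.1), Pit 101→Pit 103 = (22, 41, -29).
Normal n = (Pit 101→Pit 102) × (Pit 101→Pit 103) = (3078.1, -6730.2, -7180).
So ∂z/∂easting = −n_x/n_z = 0.42870 and ∂z/∂northing = −n_y/n_z = −0.93735.
Intercept c from Pit 101: 280.2 − 144.47 + 226.84 = 362.57.
At (422, 260): z = 180.9 − 243.7 + 362.57 = 299.8 m.

300 m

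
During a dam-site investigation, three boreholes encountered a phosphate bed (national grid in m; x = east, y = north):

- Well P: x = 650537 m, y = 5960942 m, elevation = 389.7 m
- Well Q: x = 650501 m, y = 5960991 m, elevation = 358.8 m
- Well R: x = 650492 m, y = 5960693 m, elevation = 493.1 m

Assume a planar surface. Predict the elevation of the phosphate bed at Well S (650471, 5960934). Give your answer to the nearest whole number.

378 m

Let the plane be z = a·x + b·y + c.
Well Q−Well P: −36a + 49b = −30.9;  Well R−Well P: −45a − 249b = 103.4.
Solving gives a = 0.23524935, b = −0.45777599.
Then c = 389.7 − a·650537 − b·5960942 = 2576127.40.
At (650471, 5960934): z = 153022.9 − 2728772.4 + 2576127.40 = 377.8 m.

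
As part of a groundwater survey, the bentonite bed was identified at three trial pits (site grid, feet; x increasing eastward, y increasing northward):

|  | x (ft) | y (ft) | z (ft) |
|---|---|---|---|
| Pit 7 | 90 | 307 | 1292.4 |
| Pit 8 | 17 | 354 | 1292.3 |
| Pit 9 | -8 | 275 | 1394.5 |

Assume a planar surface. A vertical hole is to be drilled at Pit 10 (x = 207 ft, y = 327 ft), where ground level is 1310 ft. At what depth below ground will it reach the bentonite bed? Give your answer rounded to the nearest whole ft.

120 ft

Let the plane be z = a·x + b·y + c.
Pit 8−Pit 7: −73a + 47b = −0.1;  Pit 9−Pit 7: −98a − 32b = 102.1.
Solving gives a = −0.69080, b = −1.07506.
Then c = 1292.4 − a·90 − b·307 = 1684.62.
At (207, 327): z_contact = −143.0 − 351.5 + 1684.62 = 1190.1 ft.
Depth below ground = 1310 − 1190.1 = 120 ft.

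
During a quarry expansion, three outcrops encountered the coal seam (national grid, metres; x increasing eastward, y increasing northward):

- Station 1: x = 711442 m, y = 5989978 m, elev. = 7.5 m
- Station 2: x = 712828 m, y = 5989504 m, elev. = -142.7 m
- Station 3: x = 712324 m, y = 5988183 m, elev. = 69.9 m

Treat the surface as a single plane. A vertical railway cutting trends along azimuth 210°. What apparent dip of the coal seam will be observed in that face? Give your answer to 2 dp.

9.31°

Two edge vectors: Station 1→Station 2 = (1386, -474, -150.2), Station 1→Station 3 = (882, -1795, 62.4).
Normal n = (Station 1→Station 2) × (Station 1→Station 3) = (-299186.6, -218962.8, -2069802).
So ∂z/∂x = −n_x/n_z = −0.14455 and ∂z/∂y = −n_y/n_z = −0.10579.
Unit vector along 210° is (sin 210°, cos 210°) = (-0.5000, -0.8660).
Slope in that direction = a·(-0.5000) + b·(-0.8660) = 0.16389.
Apparent dip = arctan|0.16389| = 9.31° (true dip is 10.2°, so apparent ≤ true as expected).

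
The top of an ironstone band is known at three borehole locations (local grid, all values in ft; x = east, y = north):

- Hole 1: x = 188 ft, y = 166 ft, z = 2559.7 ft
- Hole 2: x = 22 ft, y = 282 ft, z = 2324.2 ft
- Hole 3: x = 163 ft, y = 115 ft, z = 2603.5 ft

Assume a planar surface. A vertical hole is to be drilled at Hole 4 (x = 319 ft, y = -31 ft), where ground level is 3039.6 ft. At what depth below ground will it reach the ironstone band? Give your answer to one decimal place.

172.0 ft

Two edge vectors: Hole 1→Hole 2 = (-166, 116, -235.5), Hole 1→Hole 3 = (-25, -51, 43.8).
Normal n = (Hole 1→Hole 2) × (Hole 1→Hole 3) = (-6929.7, 13158.3, 11366).
So ∂z/∂x = −n_x/n_z = 0.60969 and ∂z/∂y = −n_y/n_z = −1.15769.
Intercept c from Hole 1: 2559.7 − 114.62 + 192.18 = 2637.26.
At (319, -31): z_contact = 194.49 + 35.89 + 2637.26 = 2867.63 ft.
Depth below ground = 3039.6 − 2867.63 = 172.0 ft.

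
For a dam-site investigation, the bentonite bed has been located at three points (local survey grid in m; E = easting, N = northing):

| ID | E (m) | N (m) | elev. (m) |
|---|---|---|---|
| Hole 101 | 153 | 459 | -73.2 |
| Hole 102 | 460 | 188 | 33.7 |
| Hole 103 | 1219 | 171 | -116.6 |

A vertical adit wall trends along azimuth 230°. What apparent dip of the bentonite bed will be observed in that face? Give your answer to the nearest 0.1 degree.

Two edge vectors: Hole 101→Hole 102 = (307, -271, 106.9), Hole 101→Hole 103 = (1066, -288, -43.4).
Normal n = (Hole 101→Hole 102) × (Hole 101→Hole 103) = (42548.6, 127279.2, 200470).
So ∂z/∂E = −n_x/n_z = −0.21224 and ∂z/∂N = −n_y/n_z = −0.63490.
Unit vector along 230° is (sin 230°, cos 230°) = (-0.7660, -0.6428).
Slope in that direction = a·(-0.7660) + b·(-0.6428) = 0.57070.
Apparent dip = arctan|0.57070| = 29.7° (true dip is 33.8°, so apparent ≤ true as expected).

29.7°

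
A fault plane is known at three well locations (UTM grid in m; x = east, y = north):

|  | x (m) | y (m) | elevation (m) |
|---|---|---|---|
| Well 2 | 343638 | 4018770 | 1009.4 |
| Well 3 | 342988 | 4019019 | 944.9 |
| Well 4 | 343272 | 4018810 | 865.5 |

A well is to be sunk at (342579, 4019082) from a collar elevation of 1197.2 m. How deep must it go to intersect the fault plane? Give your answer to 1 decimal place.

Let the plane be z = a·x + b·y + c.
Well 3−Well 2: −650a + 249b = −64.5;  Well 4−Well 2: −366a + 40b = −143.9.
Solving gives a = 0.510502963, b = 1.073602113.
Then c = 1009.4 − a·343638 − b·4018770 = −4488978.78.
At (342579, 4019082): z_contact = 174887.59 + 4314894.93 − 4488978.78 = 803.74 m.
Depth below ground = 1197.2 − 803.74 = 393.5 m.

393.5 m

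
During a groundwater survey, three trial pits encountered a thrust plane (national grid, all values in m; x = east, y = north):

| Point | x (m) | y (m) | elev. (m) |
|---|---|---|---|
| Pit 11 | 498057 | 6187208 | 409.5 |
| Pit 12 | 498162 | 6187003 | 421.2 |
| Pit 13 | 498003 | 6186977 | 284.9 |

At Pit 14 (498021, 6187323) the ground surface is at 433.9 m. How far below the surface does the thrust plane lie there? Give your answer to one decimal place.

Let the plane be z = a·x + b·y + c.
Pit 12−Pit 11: 105a − 205b = 11.7;  Pit 13−Pit 11: −54a − 231b = −124.6.
Solving gives a = 0.799595188, b = 0.352475584.
Then c = 409.5 − a·498057 − b·6187208 = −2578674.23.
At (498021, 6187323): z_contact = 398215.19 + 2180880.29 − 2578674.23 = 421.25 m.
Depth below ground = 433.9 − 421.25 = 12.7 m.

12.7 m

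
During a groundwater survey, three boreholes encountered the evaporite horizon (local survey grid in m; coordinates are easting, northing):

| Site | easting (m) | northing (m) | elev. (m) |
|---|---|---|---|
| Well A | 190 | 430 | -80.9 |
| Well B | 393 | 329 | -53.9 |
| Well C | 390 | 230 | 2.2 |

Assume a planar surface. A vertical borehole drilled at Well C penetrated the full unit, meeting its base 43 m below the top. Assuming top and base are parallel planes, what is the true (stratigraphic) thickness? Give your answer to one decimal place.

37.2 m

Let the plane be z = a·easting + b·northing + c.
Well B−Well A: 203a − 101b = 27;  Well C−Well A: 200a − 200b = 83.1.
Solving gives a = −0.14672, b = −0.56222.
|∇z| = √(a²+b²) = 0.58105, so dip δ = arctan(0.58105) = 30.16°.
True thickness = vertical thickness × cos δ = 43 × cos 30.16° = 37.2 m.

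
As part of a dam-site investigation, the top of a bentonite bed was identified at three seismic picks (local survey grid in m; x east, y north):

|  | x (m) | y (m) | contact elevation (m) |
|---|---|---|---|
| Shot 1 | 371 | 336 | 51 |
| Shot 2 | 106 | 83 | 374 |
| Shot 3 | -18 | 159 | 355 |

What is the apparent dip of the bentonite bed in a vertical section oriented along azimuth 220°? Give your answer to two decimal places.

Two edge vectors: Shot 1→Shot 2 = (-265, -253, 323), Shot 1→Shot 3 = (-389, -177, 304).
Normal n = (Shot 1→Shot 2) × (Shot 1→Shot 3) = (-19741, -45087, -51512).
So ∂z/∂x = −n_x/n_z = −0.38323 and ∂z/∂y = −n_y/n_z = −0.87527.
Unit vector along 220° is (sin 220°, cos 220°) = (-0.6428, -0.7660).
Slope in that direction = a·(-0.6428) + b·(-0.7660) = 0.91683.
Apparent dip = arctan|0.91683| = 42.52° (true dip is 43.7°, so apparent ≤ true as expected).

42.52°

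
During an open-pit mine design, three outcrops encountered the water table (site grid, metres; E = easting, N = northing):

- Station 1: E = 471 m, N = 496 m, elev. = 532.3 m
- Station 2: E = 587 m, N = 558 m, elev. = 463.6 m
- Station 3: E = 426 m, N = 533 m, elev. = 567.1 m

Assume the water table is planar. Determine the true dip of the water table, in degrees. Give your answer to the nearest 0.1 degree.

34.1°

Two edge vectors: Station 1→Station 2 = (116, 62, -68.7), Station 1→Station 3 = (-45, 37, 34.8).
Normal n = (Station 1→Station 2) × (Station 1→Station 3) = (4699.5, -945.3, 7082).
So ∂z/∂E = −n_x/n_z = −0.66358 and ∂z/∂N = −n_y/n_z = 0.13348.
Gradient magnitude |∇z| = √(a² + b²) = √(0.44034 + 0.01782) = 0.67688.
True dip = arctan(0.67688) = 34.1°, dipping toward ESE (azimuth ≈ 101°).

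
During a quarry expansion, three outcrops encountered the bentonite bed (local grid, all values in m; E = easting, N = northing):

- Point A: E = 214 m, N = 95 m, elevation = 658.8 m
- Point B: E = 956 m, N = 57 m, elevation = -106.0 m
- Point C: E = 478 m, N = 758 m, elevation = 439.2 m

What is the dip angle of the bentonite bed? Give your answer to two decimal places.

45.84°

Two edge vectors: Point A→Point B = (742, -38, -764.8), Point A→Point C = (264, 663, -219.6).
Normal n = (Point A→Point B) × (Point A→Point C) = (515407.2, -38964, 501978).
So ∂z/∂E = −n_x/n_z = −1.02675 and ∂z/∂N = −n_y/n_z = 0.07762.
Gradient magnitude |∇z| = √(a² + b²) = √(1.05422 + 0.00603) = 1.02968.
True dip = arctan(1.02968) = 45.84°, dipping toward E (azimuth ≈ 094°).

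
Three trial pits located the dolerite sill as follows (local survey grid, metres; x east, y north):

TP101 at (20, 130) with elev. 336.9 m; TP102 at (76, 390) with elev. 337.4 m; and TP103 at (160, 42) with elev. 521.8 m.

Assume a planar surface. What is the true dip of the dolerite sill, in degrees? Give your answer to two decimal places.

49.97°

Two edge vectors: TP101→TP102 = (56, 260, 0.5), TP101→TP103 = (140, -88, 184.9).
Normal n = (TP101→TP102) × (TP101→TP103) = (48118, -10284.4, -41328).
So ∂z/∂x = −n_x/n_z = 1.16430 and ∂z/∂y = −n_y/n_z = −0.24885.
Gradient magnitude |∇z| = √(a² + b²) = √(1.35558 + 0.06193) = 1.19059.
True dip = arctan(1.19059) = 49.97°, dipping toward WNW (azimuth ≈ 282°).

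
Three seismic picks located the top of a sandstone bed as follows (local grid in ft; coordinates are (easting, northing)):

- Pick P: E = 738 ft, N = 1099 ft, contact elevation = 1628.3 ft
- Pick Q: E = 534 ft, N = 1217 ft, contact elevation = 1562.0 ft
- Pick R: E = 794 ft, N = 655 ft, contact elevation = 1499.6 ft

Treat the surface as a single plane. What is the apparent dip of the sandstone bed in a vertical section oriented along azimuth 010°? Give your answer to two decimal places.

23.93°

Two edge vectors: Pick P→Pick Q = (-204, 118, -66.3), Pick P→Pick R = (56, -444, -128.7).
Normal n = (Pick P→Pick Q) × (Pick P→Pick R) = (-44623.8, -29967.6, 83968).
So ∂z/∂E = −n_x/n_z = 0.53144 and ∂z/∂N = −n_y/n_z = 0.35689.
Unit vector along 010° is (sin 10°, cos 10°) = (0.1736, 0.9848).
Slope in that direction = a·(0.1736) + b·(0.9848) = 0.44375.
Apparent dip = arctan|0.44375| = 23.93° (true dip is 32.6°, so apparent ≤ true as expected).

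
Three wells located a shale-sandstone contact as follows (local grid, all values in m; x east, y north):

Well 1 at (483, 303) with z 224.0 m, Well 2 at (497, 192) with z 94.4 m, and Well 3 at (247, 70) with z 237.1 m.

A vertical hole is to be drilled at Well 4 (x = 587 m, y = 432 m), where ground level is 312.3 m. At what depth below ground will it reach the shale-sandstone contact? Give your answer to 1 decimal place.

66.9 m

Let the plane be z = a·x + b·y + c.
Well 2−Well 1: 14a − 111b = −129.6;  Well 3−Well 1: −236a − 233b = 13.1.
Solving gives a = −1.07444, b = 1.03205.
Then c = 224 − a·483 − b·303 = 430.24.
At (587, 432): z_contact = −630.70 + 445.85 + 430.24 = 245.39 m.
Depth below ground = 312.3 − 245.39 = 66.9 m.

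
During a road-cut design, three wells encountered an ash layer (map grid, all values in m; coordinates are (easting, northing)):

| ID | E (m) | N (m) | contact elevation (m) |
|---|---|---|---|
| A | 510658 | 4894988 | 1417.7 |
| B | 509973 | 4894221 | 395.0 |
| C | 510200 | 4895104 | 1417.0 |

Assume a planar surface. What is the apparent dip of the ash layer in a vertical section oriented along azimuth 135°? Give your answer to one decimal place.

29.8°

Two edge vectors: A→B = (-685, -767, -1022.7), A→C = (-458, 116, -0.7).
Normal n = (A→B) × (A→C) = (119170.1, 467917.1, -430746).
So ∂z/∂E = −n_x/n_z = 0.27666 and ∂z/∂N = −n_y/n_z = 1.08629.
Unit vector along 135° is (sin 135°, cos 135°) = (0.7071, -0.7071).
Slope in that direction = a·(0.7071) + b·(-0.7071) = −0.57250.
Apparent dip = arctan|0.57250| = 29.8° (true dip is 48.3°, so apparent ≤ true as expected).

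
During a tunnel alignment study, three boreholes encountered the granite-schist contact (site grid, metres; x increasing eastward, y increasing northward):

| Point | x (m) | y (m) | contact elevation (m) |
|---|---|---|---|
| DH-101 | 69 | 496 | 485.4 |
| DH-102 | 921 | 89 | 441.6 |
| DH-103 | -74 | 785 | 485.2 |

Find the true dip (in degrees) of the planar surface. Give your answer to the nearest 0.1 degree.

4.3°

Two edge vectors: DH-101→DH-102 = (852, -407, -43.8), DH-101→DH-103 = (-143, 289, -0.2).
Normal n = (DH-101→DH-102) × (DH-101→DH-103) = (12739.6, 6433.8, 188027).
So ∂z/∂x = −n_x/n_z = −0.06775 and ∂z/∂y = −n_y/n_z = −0.03422.
Gradient magnitude |∇z| = √(a² + b²) = √(0.00459 + 0.00117) = 0.07590.
True dip = arctan(0.07590) = 4.3°, dipping toward ENE (azimuth ≈ 063°).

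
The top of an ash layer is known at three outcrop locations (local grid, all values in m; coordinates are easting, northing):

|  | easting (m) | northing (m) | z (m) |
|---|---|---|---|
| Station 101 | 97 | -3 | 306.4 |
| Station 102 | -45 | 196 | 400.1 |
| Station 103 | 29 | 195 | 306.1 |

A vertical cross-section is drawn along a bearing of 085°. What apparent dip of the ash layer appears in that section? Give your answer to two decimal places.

52.64°

Let the plane be z = a·easting + b·northing + c.
Station 102−Station 101: −142a + 199b = 93.7;  Station 103−Station 101: −68a + 198b = −0.3.
Solving gives a = −1.27621, b = −0.43981.
Unit vector along 085° is (sin 85°, cos 85°) = (0.9962, 0.0872).
Slope in that direction = a·(0.9962) + b·(0.0872) = −1.30969.
Apparent dip = arctan|1.30969| = 52.64° (true dip is 53.5°, so apparent ≤ true as expected).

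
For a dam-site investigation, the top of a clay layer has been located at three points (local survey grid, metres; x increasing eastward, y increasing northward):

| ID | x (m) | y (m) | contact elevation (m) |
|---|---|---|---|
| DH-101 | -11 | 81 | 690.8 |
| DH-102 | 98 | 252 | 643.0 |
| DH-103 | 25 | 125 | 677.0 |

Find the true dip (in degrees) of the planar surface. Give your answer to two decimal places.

Let the plane be z = a·x + b·y + c.
DH-102−DH-101: 109a + 171b = −47.8;  DH-103−DH-101: 36a + 44b = −13.8.
Solving gives a = −0.18868, b = −0.15926.
Gradient magnitude |∇z| = √(a² + b²) = √(0.03560 + 0.02537) = 0.24691.
True dip = arctan(0.24691) = 13.87°, dipping toward NE (azimuth ≈ 050°).

13.87°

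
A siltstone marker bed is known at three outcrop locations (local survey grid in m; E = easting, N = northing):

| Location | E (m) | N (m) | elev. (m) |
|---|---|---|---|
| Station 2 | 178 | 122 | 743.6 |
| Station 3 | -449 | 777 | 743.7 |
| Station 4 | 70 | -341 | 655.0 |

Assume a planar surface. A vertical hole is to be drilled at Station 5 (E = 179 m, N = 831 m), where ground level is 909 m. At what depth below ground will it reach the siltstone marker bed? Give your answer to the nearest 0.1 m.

56.1 m

Let the plane be z = a·E + b·N + c.
Station 3−Station 2: −627a + 655b = 0.1;  Station 4−Station 2: −108a − 463b = −88.6.
Solving gives a = 0.16061, b = 0.15390.
Then c = 743.6 − a·178 − b·122 = 696.24.
At (179, 831): z_contact = 28.75 + 127.89 + 696.24 = 852.87 m.
Depth below ground = 909 − 852.87 = 56.1 m.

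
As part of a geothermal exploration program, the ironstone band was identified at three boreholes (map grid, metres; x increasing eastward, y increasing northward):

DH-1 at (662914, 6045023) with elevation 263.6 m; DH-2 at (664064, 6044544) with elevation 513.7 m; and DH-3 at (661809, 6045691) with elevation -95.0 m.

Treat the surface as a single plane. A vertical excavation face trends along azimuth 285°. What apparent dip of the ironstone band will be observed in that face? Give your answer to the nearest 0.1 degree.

7.3°

Two edge vectors: DH-1→DH-2 = (1150, -479, 250.1), DH-1→DH-3 = (-1105, 668, -358.6).
Normal n = (DH-1→DH-2) × (DH-1→DH-3) = (4702.6, 136029.5, 238905).
So ∂z/∂x = −n_x/n_z = −0.01968 and ∂z/∂y = −n_y/n_z = −0.56939.
Unit vector along 285° is (sin 285°, cos 285°) = (-0.9659, 0.2588).
Slope in that direction = a·(-0.9659) + b·(0.2588) = −0.12836.
Apparent dip = arctan|0.12836| = 7.3° (true dip is 29.7°, so apparent ≤ true as expected).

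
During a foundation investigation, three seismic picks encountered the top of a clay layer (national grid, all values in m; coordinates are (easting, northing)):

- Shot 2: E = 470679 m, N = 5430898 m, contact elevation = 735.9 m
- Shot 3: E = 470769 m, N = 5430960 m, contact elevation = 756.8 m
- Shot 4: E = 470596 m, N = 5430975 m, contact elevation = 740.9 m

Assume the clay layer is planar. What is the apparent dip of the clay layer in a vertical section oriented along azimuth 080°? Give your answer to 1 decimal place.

Two edge vectors: Shot 2→Shot 3 = (90, 62, 20.9), Shot 2→Shot 4 = (-83, 77, 5).
Normal n = (Shot 2→Shot 3) × (Shot 2→Shot 4) = (-1299.3, -2184.7, 12076).
So ∂z/∂E = −n_x/n_z = 0.10759 and ∂z/∂N = −n_y/n_z = 0.18091.
Unit vector along 080° is (sin 80°, cos 80°) = (0.9848, 0.1736).
Slope in that direction = a·(0.9848) + b·(0.1736) = 0.13737.
Apparent dip = arctan|0.13737| = 7.8° (true dip is 11.9°, so apparent ≤ true as expected).

7.8°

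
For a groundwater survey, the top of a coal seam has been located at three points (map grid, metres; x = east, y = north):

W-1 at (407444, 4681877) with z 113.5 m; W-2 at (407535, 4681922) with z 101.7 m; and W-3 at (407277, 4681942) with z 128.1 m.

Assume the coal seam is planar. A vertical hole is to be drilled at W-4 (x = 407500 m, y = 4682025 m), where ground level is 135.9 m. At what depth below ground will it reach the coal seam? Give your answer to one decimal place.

35.4 m

Two edge vectors: W-1→W-2 = (91, 45, -11.8), W-1→W-3 = (-167, 65, 14.6).
Normal n = (W-1→W-2) × (W-1→W-3) = (1424, 642, 13430).
So ∂z/∂x = −n_x/n_z = −0.106031273 and ∂z/∂y = −n_y/n_z = −0.047803425.
Intercept c from W-1: 113.5 + 43201.81 + 223809.76 = 267125.06.
At (407500, 4682025): z_contact = −43207.74 − 223816.83 + 267125.06 = 100.49 m.
Depth below ground = 135.9 − 100.49 = 35.4 m.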